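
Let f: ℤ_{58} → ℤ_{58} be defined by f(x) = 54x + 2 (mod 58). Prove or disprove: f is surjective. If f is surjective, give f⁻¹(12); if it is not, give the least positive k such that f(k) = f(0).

Since gcd(54, 58) = 2, we have 54x ≡ 0 (mod 2) for all x, so f(x) ≡ 0 (mod 2).
But 1 ≢ 0 (mod 2), so 1 ∈ ℤ_{58} has no preimage. Therefore f is not surjective.
Since f is not surjective, we find the least positive k with f(k) = f(0): this means 54k ≡ 0 (mod 58), i.e. 58 ∣ 54k. Since gcd(54, 58) = 2, dividing through by 2 this holds exactly when 29 ∣ 27k, and as gcd(27, 29) = 1, exactly when 29 ∣ k.
The smallest positive such k is 29.

29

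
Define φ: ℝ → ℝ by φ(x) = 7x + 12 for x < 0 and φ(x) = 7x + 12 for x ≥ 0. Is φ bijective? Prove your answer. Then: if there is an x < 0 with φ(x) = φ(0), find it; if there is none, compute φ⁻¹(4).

-8/7

Both pieces are strictly increasing (slopes 7 and 7), so each is injective on its own interval.
The left piece maps (−∞, 0) onto (−∞, 12); the right piece maps [0, ∞) onto [12, ∞).
Since 12 = 12, the images partition ℝ: φ is injective and surjective, hence bijective.
Because the two images are disjoint, no x < 0 has φ(x) = φ(0), so we compute φ⁻¹(4): 4 lies in (−∞, 12), so solve 7x + 12 = 4: x = (4 − 12)/7 = −8/7.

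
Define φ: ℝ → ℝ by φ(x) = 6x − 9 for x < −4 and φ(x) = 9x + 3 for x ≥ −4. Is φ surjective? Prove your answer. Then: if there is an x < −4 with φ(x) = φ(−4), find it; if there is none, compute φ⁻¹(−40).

-31/6

Both pieces are strictly increasing (slopes 6 and 9), so each is injective on its own interval.
The left piece maps (−∞, −4) onto (−∞, −33); the right piece maps [−4, ∞) onto [−33, ∞).
These images together cover ℝ, so φ is surjective.
Because the two images are disjoint, no x < −4 has φ(x) = φ(−4), so we compute φ⁻¹(−40): −40 lies in (−∞, −33), so solve 6x − 9 = −40: x = (−40 + 9)/6 = −31/6.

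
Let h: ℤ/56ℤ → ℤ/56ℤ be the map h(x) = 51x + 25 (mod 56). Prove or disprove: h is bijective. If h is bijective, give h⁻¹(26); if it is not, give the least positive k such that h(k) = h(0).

If h(u) = h(v), then 51u ≡ 51v (mod 56). Because gcd(51, 56) = 1, we may cancel 51 to get u ≡ v (mod 56).
We now compute 51⁻¹ mod 56 explicitly. Euclid's algorithm: 56 = 1·51 + 5, 51 = 10·5 + 1; back-substituting gives 1 = 11·51 − 10·56, so 51⁻¹ ≡ 11 (mod 56).
For any y ∈ ℤ/56ℤ, x = 11(y − 25) mod 56 satisfies h(x) = 51·11(y − 25) + 25 ≡ y (since 51·11 ≡ 1 mod 56). So every y has a preimage.
Hence h is bijective.
Since h is bijective, we compute h⁻¹(26): solve 51x + 25 ≡ 26 (mod 56), i.e. 51x ≡ 1 (mod 56).
Multiplying by 51⁻¹ = 11 gives x ≡ 11·1 = 11 ≡ 11 (mod 56).
Check: h(11) = 51·11 + 25 = 586 = 10·56 + 26 ≡ 26 (mod 56).

11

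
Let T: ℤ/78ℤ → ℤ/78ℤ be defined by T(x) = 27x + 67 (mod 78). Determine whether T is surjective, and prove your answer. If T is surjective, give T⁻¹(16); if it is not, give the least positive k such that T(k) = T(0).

26

Since gcd(27, 78) = 3, we have 27x ≡ 0 (mod 3) for all x, so T(x) ≡ 1 (mod 3).
But 0 ≢ 1 (mod 3), so 0 ∈ ℤ/78ℤ has no preimage. Therefore T is not surjective.
Since T is not surjective, we find the least positive k with T(k) = T(0): this means 27k ≡ 0 (mod 78), i.e. 78 ∣ 27k. Since gcd(27, 78) = 3, dividing through by 3 this holds exactly when 26 ∣ 9k, and as gcd(9, 26) = 1, exactly when 26 ∣ k.
The smallest positive such k is 26.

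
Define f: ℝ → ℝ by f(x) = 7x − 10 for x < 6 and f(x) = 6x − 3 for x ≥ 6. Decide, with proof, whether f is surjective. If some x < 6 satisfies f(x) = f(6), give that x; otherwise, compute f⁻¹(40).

43/6

Both pieces are strictly increasing (slopes 7 and 6), so each is injective on its own interval.
The left piece maps (−∞, 6) onto (−∞, 32); the right piece maps [6, ∞) onto [33, ∞).
The union (−∞, 32) ∪ [33, ∞) omits the interval between 32 and 33; in particular 32 has no preimage. So f is not surjective.
Because the two images are disjoint, no x < 6 has f(x) = f(6), so we compute f⁻¹(40): 40 lies in [33, ∞), so solve 6x − 3 = 40: x = (40 + 3)/6 = 43/6.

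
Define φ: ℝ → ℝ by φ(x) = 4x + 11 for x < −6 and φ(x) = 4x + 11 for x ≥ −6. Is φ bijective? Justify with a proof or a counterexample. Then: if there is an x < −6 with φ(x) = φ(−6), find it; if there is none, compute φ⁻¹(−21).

-8

Both pieces are strictly increasing (slopes 4 and 4), so each is injective on its own interval.
The left piece maps (−∞, −6) onto (−∞, −13); the right piece maps [−6, ∞) onto [−13, ∞).
Since −13 = −13, the images partition ℝ: φ is injective and surjective, hence bijective.
Because the two images are disjoint, no x < −6 has φ(x) = φ(−6), so we compute φ⁻¹(−21): −21 lies in (−∞, −13), so solve 4x + 11 = −21: x = (−21 − 11)/4 = −8.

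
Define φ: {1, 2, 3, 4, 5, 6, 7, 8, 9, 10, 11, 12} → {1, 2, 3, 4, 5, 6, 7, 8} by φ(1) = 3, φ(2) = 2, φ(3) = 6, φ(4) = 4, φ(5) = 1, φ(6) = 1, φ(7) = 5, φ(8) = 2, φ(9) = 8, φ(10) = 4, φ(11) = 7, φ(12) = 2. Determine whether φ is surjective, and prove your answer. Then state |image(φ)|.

Every element of the codomain has a preimage: 1 = φ(5), 2 = φ(2), 3 = φ(1), 4 = φ(4), 5 = φ(7), 6 = φ(3), 7 = φ(11), 8 = φ(9).
Thus φ is surjective.
The image of φ is {1, 2, 3, 4, 5, 6, 7, 8}, which has 8 elements.

8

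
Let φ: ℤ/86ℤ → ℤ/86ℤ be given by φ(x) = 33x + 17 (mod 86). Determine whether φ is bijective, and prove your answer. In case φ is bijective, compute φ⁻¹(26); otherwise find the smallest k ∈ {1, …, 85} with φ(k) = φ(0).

By definition, injectivity means: for all a, b in the domain, φ(a) = φ(b) implies a = b.
If φ(a) = φ(b), then 33a ≡ 33b (mod 86). Because gcd(33, 86) = 1, we may cancel 33 to get a ≡ b (mod 86).
We now compute 33⁻¹ mod 86 explicitly. Euclid's algorithm: 86 = 2·33 + 20, 33 = 1·20 + 13, 20 = 1·13 + 7, 13 = 1·7 + 6, 7 = 1·6 + 1; back-substituting gives 1 = 73·33 − 28·86, so 33⁻¹ ≡ 73 (mod 86).
For any y ∈ ℤ/86ℤ, x = 73(y − 17) mod 86 satisfies φ(x) = 33·73(y − 17) + 17 ≡ y (since 33·73 ≡ 1 mod 86). So every y has a preimage.
Therefore φ is bijective.
Since φ is bijective, we compute φ⁻¹(26): solve 33x + 17 ≡ 26 (mod 86), i.e. 33x ≡ 9 (mod 86).
Multiplying by 33⁻¹ = 73 gives x ≡ 73·9 = 657 = 7·86 + 55 ≡ 55 (mod 86).
Check: φ(55) = 33·55 + 17 = 1832 = 21·86 + 26 ≡ 26 (mod 86).

55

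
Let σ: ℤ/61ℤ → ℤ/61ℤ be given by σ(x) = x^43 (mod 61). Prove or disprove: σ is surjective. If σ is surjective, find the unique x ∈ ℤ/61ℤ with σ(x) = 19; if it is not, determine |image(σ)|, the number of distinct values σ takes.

4

Since 61 is prime, the nonzero elements of ℤ/61ℤ form a cyclic group of order 60.
As gcd(43, 60) = 1, raising to the 43rd power is a bijection on this group: if u^43 ≡ v^43 then (uv^{−1})^43 = 1, and the only element of order dividing gcd(43, 60) = 1 is 1, so u = v.
With σ(0) = 0 this makes σ injective on all of ℤ/61ℤ, hence bijective (finite equal-size domain and codomain). In particular σ is surjective.
Since σ is surjective, we find the preimage of 19. The inverse of x ↦ x^43 on (ℤ/61ℤ)^× is x ↦ x^7, because 43·7 = 301 = 5·60 + 1 ≡ 1 (mod 60) and x^{60} = 1 for x ≠ 0 (Fermat). So σ⁻¹(19) = 19^7 mod 61.
Repeated squaring mod 61: 19^1 ≡ 19, 19^2 ≡ 19² = 361 ≡ 56, 19^4 ≡ 56² = 3136 ≡ 25. Since 7 = 4 + 2 + 1, 19^7 ≡ 25·56·19: 25·56 = 1400 ≡ 58, then 58·19 = 1102 ≡ 4. So 19^7 ≡ 4 (mod 61).
Hence σ⁻¹(19) = 4.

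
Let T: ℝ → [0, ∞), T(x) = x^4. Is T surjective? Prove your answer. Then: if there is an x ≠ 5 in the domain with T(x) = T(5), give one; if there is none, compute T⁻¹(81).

-5

For any y ∈ [0, ∞), x = y^{1/4} ∈ ℝ satisfies x^4 = y, so T is surjective.
For the follow-up, such an x exists: taking x = −5 ∈ ℝ gives T(−5) = 625 = T(5) with −5 ≠ 5.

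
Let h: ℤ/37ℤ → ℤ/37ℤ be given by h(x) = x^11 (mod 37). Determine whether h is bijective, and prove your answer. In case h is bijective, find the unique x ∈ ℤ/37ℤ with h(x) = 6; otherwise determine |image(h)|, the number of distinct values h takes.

Since 37 is prime, the nonzero elements of ℤ/37ℤ form a cyclic group of order 36.
As gcd(11, 36) = 1, raising to the 11th power is a bijection on this group: if a^11 ≡ b^11 then (ab^{−1})^11 = 1, and the only element of order dividing gcd(11, 36) = 1 is 1, so a = b.
With h(0) = 0 this makes h injective on all of ℤ/37ℤ, hence bijective (finite equal-size domain and codomain). In particular h is bijective.
Since h is bijective, we find the preimage of 6. The inverse of x ↦ x^11 on (ℤ/37ℤ)^× is x ↦ x^23, because 11·23 = 253 = 7·36 + 1 ≡ 1 (mod 36) and x^{36} = 1 for x ≠ 0 (Fermat). So h⁻¹(6) = 6^23 mod 37.
Repeated squaring mod 37: 6^1 ≡ 6, 6^2 ≡ 6² = 36, 6^4 ≡ 36² = 1296 ≡ 1, 6^8 ≡ 1² = 1, 6^16 ≡ 1² = 1. Since 23 = 16 + 4 + 2 + 1, 6^23 ≡ 1·1·36·6: 1·1 = 1, then 1·36 = 36, then 36·6 = 216 ≡ 31. So 6^23 ≡ 31 (mod 37).
Hence h⁻¹(6) = 31.

31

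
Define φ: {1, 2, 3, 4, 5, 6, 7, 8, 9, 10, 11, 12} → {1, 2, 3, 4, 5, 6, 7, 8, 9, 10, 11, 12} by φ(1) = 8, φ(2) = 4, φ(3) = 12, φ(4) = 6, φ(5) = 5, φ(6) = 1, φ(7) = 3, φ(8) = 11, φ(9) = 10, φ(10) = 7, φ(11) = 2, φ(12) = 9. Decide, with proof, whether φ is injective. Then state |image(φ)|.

12

The values φ(1), …, φ(12) are 8, 4, 12, 6, 5, 1, 3, 11, 10, 7, 2, 9 — all distinct.
So φ(a) = φ(b) only when a = b, and φ is injective.
The image of φ is {1, 2, 3, 4, 5, 6, 7, 8, 9, 10, 11, 12}, which has 12 elements.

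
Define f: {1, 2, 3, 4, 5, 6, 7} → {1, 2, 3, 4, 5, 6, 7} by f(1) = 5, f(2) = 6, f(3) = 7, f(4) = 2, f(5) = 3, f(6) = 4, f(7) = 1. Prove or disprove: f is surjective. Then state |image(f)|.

Every element of the codomain has a preimage: 1 = f(7), 2 = f(4), 3 = f(5), 4 = f(6), 5 = f(1), 6 = f(2), 7 = f(3).
Thus f is surjective.
The image of f is {1, 2, 3, 4, 5, 6, 7}, which has 7 elements.

7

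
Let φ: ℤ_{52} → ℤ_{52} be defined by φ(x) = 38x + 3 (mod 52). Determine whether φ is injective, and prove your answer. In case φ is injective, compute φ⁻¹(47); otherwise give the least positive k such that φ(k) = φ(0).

We have gcd(38, 52) = 2 > 1. Taking s = 0 and t = 26: φ(0) = 3 and φ(26) = 38·26 + 3 = 991 ≡ 3 (mod 52).
So φ(0) = φ(26) while 0 ≠ 26, thus φ is not injective.
Since φ is not injective, we find the least positive k with φ(k) = φ(0): this means 38k ≡ 0 (mod 52), i.e. 52 ∣ 38k. Since gcd(38, 52) = 2, dividing through by 2 this holds exactly when 26 ∣ 19k, and as gcd(19, 26) = 1, exactly when 26 ∣ k.
The smallest positive such k is 26.

26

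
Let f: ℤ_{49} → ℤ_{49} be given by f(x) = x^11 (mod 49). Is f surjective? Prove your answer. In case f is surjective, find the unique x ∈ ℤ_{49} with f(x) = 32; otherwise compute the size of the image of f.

f(0) = 0^11 = 0.
f(7): Repeated squaring mod 49: 7^1 ≡ 7, 7^2 ≡ 7² = 49 ≡ 0, 7^4 ≡ 0² = 0, 7^8 ≡ 0² = 0. Since 11 = 8 + 2 + 1, 7^11 ≡ 0·0·7: 0·0 = 0, then 0·7 = 0. So 7^11 ≡ 0 (mod 49).
So f(0) = f(7) = 0 while 0 ≠ 7, so f is not injective.
A non-injective map from the 49-element set ℤ_{49} to itself takes at most 48 distinct values, so it cannot be surjective. Hence f is not surjective.
Since f is not surjective, we determine |image(f)|. Computing x^11 mod 49 for each x (by repeated squaring, reducing mod 49 at every step), the values f(0), f(1), …, f(48) are: 0, 1, 39, 12, 2, 17, 27, 0, 29, 46, 26, 16, 24, 6, 0, 8, 4, 40, 30, 31, 34, 0, 36, 11, 5, 44, 38, 13, 0, 15, 18, 19, 9, 45, 41, 0, 43, 25, 33, 23, 3, 20, 0, 22, 32, 47, 37, 10, 48.
The distinct values are {0, 1, 2, 3, 4, 5, 6, 8, 9, 10, 11, 12, 13, 15, 16, 17, 18, 19, 20, 22, 23, 24, 25, 26, 27, 29, 30, 31, 32, 33, 34, 36, 37, 38, 39, 40, 41, 43, 44, 45, 46, 47, 48}; there are 43 of them.

43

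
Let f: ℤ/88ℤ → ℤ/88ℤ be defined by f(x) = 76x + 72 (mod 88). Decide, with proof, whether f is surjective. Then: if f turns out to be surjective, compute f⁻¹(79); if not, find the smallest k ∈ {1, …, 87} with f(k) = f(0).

Since gcd(76, 88) = 4, we have 76x ≡ 0 (mod 4) for all x, so f(x) ≡ 0 (mod 4).
But 1 ≢ 0 (mod 4), so 1 ∈ ℤ/88ℤ has no preimage. Hence f is not surjective.
Since f is not surjective, we find the least positive k with f(k) = f(0): this means 76k ≡ 0 (mod 88), i.e. 88 ∣ 76k. Since gcd(76, 88) = 4, dividing through by 4 this holds exactly when 22 ∣ 19k, and as gcd(19, 22) = 1, exactly when 22 ∣ k.
The smallest positive such k is 22.

22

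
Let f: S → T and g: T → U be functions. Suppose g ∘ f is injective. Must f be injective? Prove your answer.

injective

Suppose f(x_1) = f(x_2). Applying g: (g ∘ f)(x_1) = (g ∘ f)(x_2). Since g ∘ f is injective, x_1 = x_2. Therefore f is injective.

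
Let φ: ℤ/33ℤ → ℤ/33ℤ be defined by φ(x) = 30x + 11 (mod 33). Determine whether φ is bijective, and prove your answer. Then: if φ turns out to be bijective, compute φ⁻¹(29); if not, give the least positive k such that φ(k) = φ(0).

11

By definition, injectivity means: for all u, v in the domain, φ(u) = φ(v) implies u = v.
We have gcd(30, 33) = 3 > 1. Taking u = 0 and v = 11: φ(0) = 11 and φ(11) = 30·11 + 11 = 341 ≡ 11 (mod 33).
So φ(0) = φ(11) while 0 ≠ 11, thus φ is not injective, hence not bijective.
Since φ is not bijective, we find the least positive k with φ(k) = φ(0): this means 30k ≡ 0 (mod 33), i.e. 33 ∣ 30k. Since gcd(30, 33) = 3, dividing through by 3 this holds exactly when 11 ∣ 10k, and as gcd(10, 11) = 1, exactly when 11 ∣ k.
The smallest positive such k is 11.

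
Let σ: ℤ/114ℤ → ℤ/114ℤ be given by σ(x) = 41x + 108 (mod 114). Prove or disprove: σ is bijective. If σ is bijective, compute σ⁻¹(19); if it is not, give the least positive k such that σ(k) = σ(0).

59

Suppose σ(u) = σ(v) in ℤ/114ℤ. Then 41u + 108 ≡ 41v + 108 (mod 114), therefore 41(u − v) ≡ 0 (mod 114).
Since gcd(41, 114) = 1, 41 is invertible modulo 114, so u − v ≡ 0 (mod 114), i.e. u = v.
We now compute 41⁻¹ mod 114 explicitly. Euclid's algorithm: 114 = 2·41 + 32, 41 = 1·32 + 9, 32 = 3·9 + 5, 9 = 1·5 + 4, 5 = 1·4 + 1; back-substituting gives 1 = 89·41 − 32·114, so 41⁻¹ ≡ 89 (mod 114).
For any y ∈ ℤ/114ℤ, x = 89(y − 108) mod 114 satisfies σ(x) = 41·89(y − 108) + 108 ≡ y (since 41·89 ≡ 1 mod 114). So every y has a preimage.
Hence σ is bijective.
Since σ is bijective, we compute σ⁻¹(19): solve 41x + 108 ≡ 19 (mod 114), i.e. 41x ≡ 25 (mod 114).
Multiplying by 41⁻¹ = 89 gives x ≡ 89·25 = 2225 = 19·114 + 59 ≡ 59 (mod 114).
Check: σ(59) = 41·59 + 108 = 2527 = 22·114 + 19 ≡ 19 (mod 114).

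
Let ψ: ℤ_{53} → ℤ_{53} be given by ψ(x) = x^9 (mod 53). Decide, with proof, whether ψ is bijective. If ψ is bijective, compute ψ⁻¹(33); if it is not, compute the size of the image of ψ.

Since 53 is prime, the nonzero elements of ℤ_{53} form a cyclic group of order 52.
As gcd(9, 52) = 1, raising to the 9th power is a bijection on this group: if u^9 ≡ v^9 then (uv^{−1})^9 = 1, and the only element of order dividing gcd(9, 52) = 1 is 1, so u = v.
With ψ(0) = 0 this makes ψ injective on all of ℤ_{53}, hence bijective (finite equal-size domain and codomain). In particular ψ is bijective.
Since ψ is bijective, we find the preimage of 33. The inverse of x ↦ x^9 on (ℤ_{53})^× is x ↦ x^29, because 9·29 = 261 = 5·52 + 1 ≡ 1 (mod 52) and x^{52} = 1 for x ≠ 0 (Fermat). So ψ⁻¹(33) = 33^29 mod 53.
Repeated squaring mod 53: 33^1 ≡ 33, 33^2 ≡ 33² = 1089 ≡ 29, 33^4 ≡ 29² = 841 ≡ 46, 33^8 ≡ 46² = 2116 ≡ 49, 33^16 ≡ 49² = 2401 ≡ 16. Since 29 = 16 + 8 + 4 + 1, 33^29 ≡ 16·49·46·33: 16·49 = 784 ≡ 42, then 42·46 = 1932 ≡ 24, then 24·33 = 792 ≡ 50. So 33^29 ≡ 50 (mod 53).
Hence ψ⁻¹(33) = 50.

50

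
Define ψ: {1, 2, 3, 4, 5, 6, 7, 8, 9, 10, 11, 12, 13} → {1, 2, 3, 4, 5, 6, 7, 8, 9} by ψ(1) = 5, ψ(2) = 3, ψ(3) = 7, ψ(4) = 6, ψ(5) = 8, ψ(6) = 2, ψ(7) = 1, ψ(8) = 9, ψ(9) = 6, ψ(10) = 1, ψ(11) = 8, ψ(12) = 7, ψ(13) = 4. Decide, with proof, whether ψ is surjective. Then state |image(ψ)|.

9

Every element of the codomain has a preimage: 1 = ψ(7), 2 = ψ(6), 3 = ψ(2), 4 = ψ(13), 5 = ψ(1), 6 = ψ(4), 7 = ψ(3), 8 = ψ(5), 9 = ψ(8).
Therefore ψ is surjective.
The image of ψ is {1, 2, 3, 4, 5, 6, 7, 8, 9}, which has 9 elements.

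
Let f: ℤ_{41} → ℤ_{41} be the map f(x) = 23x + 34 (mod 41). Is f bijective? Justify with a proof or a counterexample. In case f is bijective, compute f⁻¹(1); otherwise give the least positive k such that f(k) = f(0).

36

Recall: injectivity means: for all u, v in the domain, f(u) = f(v) implies u = v.
Suppose f(u) = f(v) in ℤ_{41}. Then 23u + 34 ≡ 23v + 34 (mod 41), so 23(u − v) ≡ 0 (mod 41).
Since gcd(23, 41) = 1, 23 is invertible modulo 41, hence u − v ≡ 0 (mod 41), i.e. u = v.
We now compute 23⁻¹ mod 41 explicitly. Euclid's algorithm: 41 = 1·23 + 18, 23 = 1·18 + 5, 18 = 3·5 + 3, 5 = 1·3 + 2, 3 = 1·2 + 1; back-substituting gives 1 = 25·23 − 14·41, so 23⁻¹ ≡ 25 (mod 41).
For any y ∈ ℤ_{41}, x = 25(y − 34) mod 41 satisfies f(x) = 23·25(y − 34) + 34 ≡ y (since 23·25 ≡ 1 mod 41). So every y has a preimage.
Hence f is bijective.
Since f is bijective, we find f⁻¹(1): we need 23x ≡ 1 − 34 ≡ 8 (mod 41). Using 23⁻¹ = 25: x ≡ 25·8 = 200 = 4·41 + 36, so x = 36.
Check: f(36) = 23·36 + 34 = 862 = 21·41 + 1 ≡ 1 (mod 41).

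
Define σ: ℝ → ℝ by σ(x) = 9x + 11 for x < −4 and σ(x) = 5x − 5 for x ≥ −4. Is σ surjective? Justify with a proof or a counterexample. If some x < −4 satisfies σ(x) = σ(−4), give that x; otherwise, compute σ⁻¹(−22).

-17/5

Both pieces are strictly increasing (slopes 9 and 5), so each is injective on its own interval.
The left piece maps (−∞, −4) onto (−∞, −25); the right piece maps [−4, ∞) onto [−25, ∞).
These images together cover ℝ, so σ is surjective.
Because the two images are disjoint, no x < −4 has σ(x) = σ(−4), so we compute σ⁻¹(−22): −22 lies in [−25, ∞), so solve 5x − 5 = −22: x = (−22 + 5)/5 = −17/5.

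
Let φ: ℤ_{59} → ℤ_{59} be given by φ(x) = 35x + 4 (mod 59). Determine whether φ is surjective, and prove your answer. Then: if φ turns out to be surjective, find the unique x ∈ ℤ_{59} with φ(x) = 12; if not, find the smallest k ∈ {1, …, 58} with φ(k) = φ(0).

Since gcd(35, 59) = 1, 35 is invertible modulo 59. Euclid's algorithm: 59 = 1·35 + 24, 35 = 1·24 + 11, 24 = 2·11 + 2, 11 = 5·2 + 1; back-substituting gives 1 = 27·35 − 16·59, so 35⁻¹ ≡ 27 (mod 59).
Then y ↦ 27(y − 4) is a two-sided inverse to φ, so every y ∈ ℤ_{59} has a preimage.
So φ is surjective.
Since φ is surjective, we compute φ⁻¹(12): solve 35x + 4 ≡ 12 (mod 59), i.e. 35x ≡ 8 (mod 59).
Multiplying by 35⁻¹ = 27 gives x ≡ 27·8 = 216 = 3·59 + 39 ≡ 39 (mod 59).
Check: φ(39) = 35·39 + 4 = 1369 = 23·59 + 12 ≡ 12 (mod 59).

39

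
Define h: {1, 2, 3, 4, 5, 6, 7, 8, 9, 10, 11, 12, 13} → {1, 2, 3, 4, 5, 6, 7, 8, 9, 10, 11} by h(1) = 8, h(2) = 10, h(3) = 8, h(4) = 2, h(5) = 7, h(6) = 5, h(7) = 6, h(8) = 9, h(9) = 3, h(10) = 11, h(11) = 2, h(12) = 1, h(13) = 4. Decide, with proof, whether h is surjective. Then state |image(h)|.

Every element of the codomain has a preimage: 1 = h(12), 2 = h(4), 3 = h(9), 4 = h(13), 5 = h(6), 6 = h(7), 7 = h(5), 8 = h(1), 9 = h(8), 10 = h(2), 11 = h(10).
Hence h is surjective.
The image of h is {1, 2, 3, 4, 5, 6, 7, 8, 9, 10, 11}, which has 11 elements.

11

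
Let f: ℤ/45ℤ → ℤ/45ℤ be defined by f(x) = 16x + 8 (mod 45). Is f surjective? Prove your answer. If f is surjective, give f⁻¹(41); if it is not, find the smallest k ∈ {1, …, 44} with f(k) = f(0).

33

Since gcd(16, 45) = 1, 16 is invertible modulo 45. Euclid's algorithm: 45 = 2·16 + 13, 16 = 1·13 + 3, 13 = 4·3 + 1; back-substituting gives 1 = 31·16 − 11·45, so 16⁻¹ ≡ 31 (mod 45).
Then y ↦ 31(y − 8) is a two-sided inverse to f, so every y ∈ ℤ/45ℤ has a preimage.
So f is surjective.
Since f is surjective, we find f⁻¹(41): we need 16x ≡ 41 − 8 ≡ 33 (mod 45). Using 16⁻¹ = 31: x ≡ 31·33 = 1023 = 22·45 + 33, so x = 33.
Check: f(33) = 16·33 + 8 = 536 = 11·45 + 41 ≡ 41 (mod 45).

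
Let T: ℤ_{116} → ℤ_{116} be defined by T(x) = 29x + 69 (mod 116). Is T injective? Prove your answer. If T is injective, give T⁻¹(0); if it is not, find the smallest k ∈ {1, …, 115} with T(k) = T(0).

Recall that injectivity means: for all u, v in the domain, T(u) = T(v) implies u = v.
We have gcd(29, 116) = 29 > 1. Taking u = 0 and v = 4: T(0) = 69 and T(4) = 29·4 + 69 = 185 ≡ 69 (mod 116).
So T(0) = T(4) while 0 ≠ 4, hence T is not injective.
Since T is not injective, we find the least positive k with T(k) = T(0): this means 29k ≡ 0 (mod 116), i.e. 116 ∣ 29k. Since gcd(29, 116) = 29, dividing through by 29 this holds exactly when 4 ∣ k.
The smallest positive such k is 4.

4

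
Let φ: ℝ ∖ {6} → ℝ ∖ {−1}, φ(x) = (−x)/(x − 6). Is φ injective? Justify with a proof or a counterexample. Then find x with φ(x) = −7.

7

Suppose φ(a) = φ(b). Cross-multiplying: (−a)(b − 6) = (−b)(a − 6).
Expanding both sides and cancelling the symmetric terms leaves 6·(a − b) = 0. Since 6 ≠ 0, a = b. Hence φ is injective.
Solving φ(x) = −7: cross-multiplying gives −x = −7(x − 6), which rearranges to 6x = 42, so x = 7.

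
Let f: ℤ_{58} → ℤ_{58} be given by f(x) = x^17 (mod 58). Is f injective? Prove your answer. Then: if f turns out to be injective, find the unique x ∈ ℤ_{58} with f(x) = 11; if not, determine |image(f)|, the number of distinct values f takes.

Computing x^17 mod 58 for each x (by repeated squaring, reducing mod 58 at every step), the values f(0), f(1), …, f(57) are: 0, 1, 50, 31, 6, 9, 42, 53, 10, 33, 44, 3, 12, 51, 40, 47, 36, 17, 26, 43, 54, 19, 34, 45, 20, 23, 56, 37, 28, 29, 30, 21, 2, 35, 38, 13, 24, 39, 4, 15, 32, 41, 22, 11, 18, 7, 46, 55, 14, 25, 48, 5, 16, 49, 52, 27, 8, 57.
Every element of ℤ_{58} appears exactly once in this list, so f is a bijection, and in particular injective.
Since f is injective, we read off the preimage of 11 from the same table: f(43) = 11, so f⁻¹(11) = 43.

43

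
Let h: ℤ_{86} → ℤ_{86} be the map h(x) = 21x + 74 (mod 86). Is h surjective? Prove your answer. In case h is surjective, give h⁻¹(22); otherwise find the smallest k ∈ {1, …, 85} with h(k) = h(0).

Since gcd(21, 86) = 1, 21 is invertible modulo 86. Euclid's algorithm: 86 = 4·21 + 2, 21 = 10·2 + 1; back-substituting gives 1 = 41·21 − 10·86, so 21⁻¹ ≡ 41 (mod 86).
Then y ↦ 41(y − 74) is a two-sided inverse to h, so every y ∈ ℤ_{86} has a preimage.
Thus h is surjective.
Since h is surjective, we compute h⁻¹(22): solve 21x + 74 ≡ 22 (mod 86), i.e. 21x ≡ 34 (mod 86).
Multiplying by 21⁻¹ = 41 gives x ≡ 41·34 = 1394 = 16·86 + 18 ≡ 18 (mod 86).
Check: h(18) = 21·18 + 74 = 452 = 5·86 + 22 ≡ 22 (mod 86).

18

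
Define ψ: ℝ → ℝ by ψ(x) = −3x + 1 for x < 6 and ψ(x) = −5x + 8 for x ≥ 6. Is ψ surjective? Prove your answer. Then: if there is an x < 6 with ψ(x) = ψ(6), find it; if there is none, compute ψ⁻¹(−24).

32/5

Both pieces are strictly decreasing (slopes −3 and −5), so each is injective on its own interval.
The left piece maps (−∞, 6) onto (−17, ∞); the right piece maps [6, ∞) onto (−∞, −22].
The union (−17, ∞) ∪ (−∞, −22] omits the interval between −17 and −22; in particular −17 has no preimage. So ψ is not surjective.
Because the two images are disjoint, no x < 6 has ψ(x) = ψ(6), so we compute ψ⁻¹(−24): −24 lies in (−∞, −22], so solve −5x + 8 = −24: x = (−24 − 8)/(−5) = 32/5.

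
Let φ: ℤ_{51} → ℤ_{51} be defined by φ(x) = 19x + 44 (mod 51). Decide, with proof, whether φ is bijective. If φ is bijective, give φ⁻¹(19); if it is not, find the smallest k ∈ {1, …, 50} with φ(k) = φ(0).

47

Suppose φ(s) = φ(t) in ℤ_{51}. Then 19s + 44 ≡ 19t + 44 (mod 51), so 19(s − t) ≡ 0 (mod 51).
Since gcd(19, 51) = 1, 19 is invertible modulo 51, therefore s − t ≡ 0 (mod 51), i.e. s = t.
We now compute 19⁻¹ mod 51 explicitly. Euclid's algorithm: 51 = 2·19 + 13, 19 = 1·13 + 6, 13 = 2·6 + 1; back-substituting gives 1 = 43·19 − 16·51, so 19⁻¹ ≡ 43 (mod 51).
Then y ↦ 43(y − 44) is a two-sided inverse to φ, so every y ∈ ℤ_{51} has a preimage.
So φ is bijective.
Since φ is bijective, we find φ⁻¹(19): we need 19x ≡ 19 − 44 ≡ 26 (mod 51). Using 19⁻¹ = 43: x ≡ 43·26 = 1118 = 21·51 + 47, so x = 47.
Check: φ(47) = 19·47 + 44 = 937 = 18·51 + 19 ≡ 19 (mod 51).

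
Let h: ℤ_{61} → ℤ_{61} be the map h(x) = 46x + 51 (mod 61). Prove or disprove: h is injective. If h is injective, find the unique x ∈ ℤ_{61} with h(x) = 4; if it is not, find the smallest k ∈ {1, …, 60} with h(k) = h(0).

Suppose h(a) = h(b) in ℤ_{61}. Then 46a + 51 ≡ 46b + 51 (mod 61), so 46(a − b) ≡ 0 (mod 61).
Since gcd(46, 61) = 1, 46 is invertible modulo 61, hence a − b ≡ 0 (mod 61), i.e. a = b.
Therefore h is injective.
We now compute 46⁻¹ mod 61 explicitly. Euclid's algorithm: 61 = 1·46 + 15, 46 = 3·15 + 1; back-substituting gives 1 = 4·46 − 3·61, so 46⁻¹ ≡ 4 (mod 61).
Since h is injective, we find h⁻¹(4): we need 46x ≡ 4 − 51 ≡ 14 (mod 61). Using 46⁻¹ = 4: x ≡ 4·14 = 56, so x = 56.
Check: h(56) = 46·56 + 51 = 2627 = 43·61 + 4 ≡ 4 (mod 61).

56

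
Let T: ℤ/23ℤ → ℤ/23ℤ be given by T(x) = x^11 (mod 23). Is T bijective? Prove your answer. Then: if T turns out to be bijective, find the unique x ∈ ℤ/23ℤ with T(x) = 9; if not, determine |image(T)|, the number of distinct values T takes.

T(1) = 1^11 = 1.
T(2): Repeated squaring mod 23: 2^1 ≡ 2, 2^2 ≡ 2² = 4, 2^4 ≡ 4² = 16, 2^8 ≡ 16² = 256 ≡ 3. Since 11 = 8 + 2 + 1, 2^11 ≡ 3·4·2: 3·4 = 12, then 12·2 = 24 ≡ 1. So 2^11 ≡ 1 (mod 23).
So T(1) = T(2) = 1 while 1 ≠ 2, thus T is not injective, hence not bijective.
Since T is not bijective, we determine |image(T)|. Computing x^11 mod 23 for each x (by repeated squaring, reducing mod 23 at every step), the values T(0), T(1), …, T(22) are: 0, 1, 1, 1, 1, 22, 1, 22, 1, 1, 22, 22, 1, 1, 22, 22, 1, 22, 1, 22, 22, 22, 22.
The distinct values are {0, 1, 22}; there are 3 of them.

3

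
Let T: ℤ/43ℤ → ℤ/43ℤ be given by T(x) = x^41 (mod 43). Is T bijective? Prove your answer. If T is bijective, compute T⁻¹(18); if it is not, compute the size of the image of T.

Since 43 is prime, the nonzero elements of ℤ/43ℤ form a cyclic group of order 42.
As gcd(41, 42) = 1, raising to the 41st power is a bijection on this group: if a^41 ≡ b^41 then (ab^{−1})^41 = 1, and the only element of order dividing gcd(41, 42) = 1 is 1, so a = b.
With T(0) = 0 this makes T injective on all of ℤ/43ℤ, hence bijective (finite equal-size domain and codomain). In particular T is bijective.
Since T is bijective, we find the preimage of 18. The inverse of x ↦ x^41 on (ℤ/43ℤ)^× is x ↦ x^41, because 41·41 = 1681 = 40·42 + 1 ≡ 1 (mod 42) and x^{42} = 1 for x ≠ 0 (Fermat). So T⁻¹(18) = 18^41 mod 43.
Repeated squaring mod 43: 18^1 ≡ 18, 18^2 ≡ 18² = 324 ≡ 23, 18^4 ≡ 23² = 529 ≡ 13, 18^8 ≡ 13² = 169 ≡ 40, 18^16 ≡ 40² = 1600 ≡ 9, 18^32 ≡ 9² = 81 ≡ 38. Since 41 = 32 + 8 + 1, 18^41 ≡ 38·40·18: 38·40 = 1520 ≡ 15, then 15·18 = 270 ≡ 12. So 18^41 ≡ 12 (mod 43).
Hence T⁻¹(18) = 12.

12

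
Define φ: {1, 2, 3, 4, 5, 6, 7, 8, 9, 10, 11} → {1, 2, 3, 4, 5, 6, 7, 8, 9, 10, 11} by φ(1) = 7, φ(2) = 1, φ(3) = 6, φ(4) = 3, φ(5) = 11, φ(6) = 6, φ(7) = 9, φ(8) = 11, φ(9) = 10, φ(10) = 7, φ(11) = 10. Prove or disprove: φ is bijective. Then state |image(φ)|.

7

φ(3) = 6 = φ(6) with 3 ≠ 6, so φ is not injective, hence not bijective.
The image of φ is {1, 3, 6, 7, 9, 10, 11}, which has 7 elements.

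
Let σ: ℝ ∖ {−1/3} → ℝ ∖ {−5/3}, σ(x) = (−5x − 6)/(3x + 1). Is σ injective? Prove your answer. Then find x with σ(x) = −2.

4

Suppose σ(x_1) = σ(x_2). Cross-multiplying: (−5x_1 − 6)(3x_2 + 1) = (−5x_2 − 6)(3x_1 + 1).
Expanding both sides and cancelling the symmetric terms leaves 13·(x_1 − x_2) = 0. Since 13 ≠ 0, x_1 = x_2. So σ is injective.
Solving σ(x) = −2: cross-multiplying gives −5x − 6 = −2(3x + 1), which rearranges to 1x = 4, so x = 4.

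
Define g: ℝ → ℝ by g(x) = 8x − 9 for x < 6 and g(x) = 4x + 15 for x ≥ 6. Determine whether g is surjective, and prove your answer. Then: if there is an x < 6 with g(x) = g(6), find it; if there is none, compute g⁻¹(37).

23/4

Both pieces are strictly increasing (slopes 8 and 4), so each is injective on its own interval.
The left piece maps (−∞, 6) onto (−∞, 39); the right piece maps [6, ∞) onto [39, ∞).
These images together cover ℝ, so g is surjective.
Because the two images are disjoint, no x < 6 has g(x) = g(6), so we compute g⁻¹(37): 37 lies in (−∞, 39), so solve 8x − 9 = 37: x = (37 + 9)/8 = 23/4.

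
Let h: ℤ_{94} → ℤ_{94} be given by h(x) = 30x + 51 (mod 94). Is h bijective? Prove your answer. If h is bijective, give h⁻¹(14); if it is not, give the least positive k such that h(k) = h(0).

Recall: injectivity means: for all a, b in the domain, h(a) = h(b) implies a = b.
We have gcd(30, 94) = 2 > 1. Taking a = 0 and b = 47: h(0) = 51 and h(47) = 30·47 + 51 = 1461 ≡ 51 (mod 94).
So h(0) = h(47) while 0 ≠ 47, therefore h is not injective, hence not bijective.
Since h is not bijective, we find the least positive k with h(k) = h(0): this means 30k ≡ 0 (mod 94), i.e. 94 ∣ 30k. Since gcd(30, 94) = 2, dividing through by 2 this holds exactly when 47 ∣ 15k, and as gcd(15, 47) = 1, exactly when 47 ∣ k.
The smallest positive such k is 47.

47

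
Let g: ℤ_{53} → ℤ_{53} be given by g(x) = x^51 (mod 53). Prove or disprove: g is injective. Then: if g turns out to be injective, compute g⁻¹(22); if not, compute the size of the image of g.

41

Since 53 is prime, the nonzero elements of ℤ_{53} form a cyclic group of order 52.
As gcd(51, 52) = 1, raising to the 51st power is a bijection on this group: if x_1^51 ≡ x_2^51 then (x_1x_2^{−1})^51 = 1, and the only element of order dividing gcd(51, 52) = 1 is 1, so x_1 = x_2.
With g(0) = 0 this makes g injective on all of ℤ_{53}, hence bijective (finite equal-size domain and codomain). In particular g is injective.
Since g is injective, we find the preimage of 22. The inverse of x ↦ x^51 on (ℤ_{53})^× is x ↦ x^51, because 51·51 = 2601 = 50·52 + 1 ≡ 1 (mod 52) and x^{52} = 1 for x ≠ 0 (Fermat). So g⁻¹(22) = 22^51 mod 53.
Repeated squaring mod 53: 22^1 ≡ 22, 22^2 ≡ 22² = 484 ≡ 7, 22^4 ≡ 7² = 49, 22^8 ≡ 49² = 2401 ≡ 16, 22^16 ≡ 16² = 256 ≡ 44, 22^32 ≡ 44² = 1936 ≡ 28. Since 51 = 32 + 16 + 2 + 1, 22^51 ≡ 28·44·7·22: 28·44 = 1232 ≡ 13, then 13·7 = 91 ≡ 38, then 38·22 = 836 ≡ 41. So 22^51 ≡ 41 (mod 53).
Hence g⁻¹(22) = 41.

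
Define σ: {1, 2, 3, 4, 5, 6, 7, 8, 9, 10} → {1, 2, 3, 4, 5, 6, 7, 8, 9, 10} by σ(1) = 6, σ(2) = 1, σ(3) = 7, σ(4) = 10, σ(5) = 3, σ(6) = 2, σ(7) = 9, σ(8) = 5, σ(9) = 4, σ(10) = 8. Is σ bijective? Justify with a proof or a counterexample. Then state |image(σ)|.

10

The values 6, 1, 7, 10, 3, 2, 9, 5, 4, 8 are a permutation of {1, 2, 3, 4, 5, 6, 7, 8, 9, 10}: each element appears exactly once.
So σ is injective and surjective, hence bijective.
The image of σ is {1, 2, 3, 4, 5, 6, 7, 8, 9, 10}, which has 10 elements.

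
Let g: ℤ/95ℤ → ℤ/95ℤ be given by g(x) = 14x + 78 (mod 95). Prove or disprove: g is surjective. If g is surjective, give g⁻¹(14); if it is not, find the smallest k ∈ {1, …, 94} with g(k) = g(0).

9

By definition, surjectivity means every element of the codomain has a preimage under g.
Since gcd(14, 95) = 1, 14 is invertible modulo 95. Euclid's algorithm: 95 = 6·14 + 11, 14 = 1·11 + 3, 11 = 3·3 + 2, 3 = 1·2 + 1; back-substituting gives 1 = 34·14 − 5·95, so 14⁻¹ ≡ 34 (mod 95).
Then y ↦ 34(y − 78) is a two-sided inverse to g, so every y ∈ ℤ/95ℤ has a preimage.
Hence g is surjective.
Since g is surjective, we compute g⁻¹(14): solve 14x + 78 ≡ 14 (mod 95), i.e. 14x ≡ 31 (mod 95).
Multiplying by 14⁻¹ = 34 gives x ≡ 34·31 = 1054 = 11·95 + 9 ≡ 9 (mod 95).
Check: g(9) = 14·9 + 78 = 204 = 2·95 + 14 ≡ 14 (mod 95).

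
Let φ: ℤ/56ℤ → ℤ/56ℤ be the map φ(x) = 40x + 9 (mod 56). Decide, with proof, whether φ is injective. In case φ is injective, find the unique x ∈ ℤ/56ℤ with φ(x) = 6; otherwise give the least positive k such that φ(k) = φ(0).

7

We have gcd(40, 56) = 8 > 1. Taking s = 0 and t = 7: φ(0) = 9 and φ(7) = 40·7 + 9 = 289 ≡ 9 (mod 56).
So φ(0) = φ(7) while 0 ≠ 7, therefore φ is not injective.
Since φ is not injective, we find the least positive k with φ(k) = φ(0): this means 40k ≡ 0 (mod 56), i.e. 56 ∣ 40k. Since gcd(40, 56) = 8, dividing through by 8 this holds exactly when 7 ∣ 5k, and as gcd(5, 7) = 1, exactly when 7 ∣ k.
The smallest positive such k is 7.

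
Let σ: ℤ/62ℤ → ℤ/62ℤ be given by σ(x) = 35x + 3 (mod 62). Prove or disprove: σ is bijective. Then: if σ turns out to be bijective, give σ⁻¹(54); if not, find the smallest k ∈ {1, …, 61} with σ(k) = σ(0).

5

If σ(u) = σ(v), then 35u ≡ 35v (mod 62). Because gcd(35, 62) = 1, we may cancel 35 to get u ≡ v (mod 62).
We now compute 35⁻¹ mod 62 explicitly. Euclid's algorithm: 62 = 1·35 + 27, 35 = 1·27 + 8, 27 = 3·8 + 3, 8 = 2·3 + 2, 3 = 1·2 + 1; back-substituting gives 1 = 39·35 − 22·62, so 35⁻¹ ≡ 39 (mod 62).
For any y ∈ ℤ/62ℤ, x = 39(y − 3) mod 62 satisfies σ(x) = 35·39(y − 3) + 3 ≡ y (since 35·39 ≡ 1 mod 62). So every y has a preimage.
So σ is bijective.
Since σ is bijective, we find σ⁻¹(54): we need 35x ≡ 54 − 3 ≡ 51 (mod 62). Using 35⁻¹ = 39: x ≡ 39·51 = 1989 = 32·62 + 5, so x = 5.
Check: σ(5) = 35·5 + 3 = 178 = 2·62 + 54 ≡ 54 (mod 62).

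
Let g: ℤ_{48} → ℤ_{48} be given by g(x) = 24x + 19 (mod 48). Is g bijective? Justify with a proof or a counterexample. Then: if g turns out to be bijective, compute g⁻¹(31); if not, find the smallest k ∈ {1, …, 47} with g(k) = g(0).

2

Recall that g is injective if g(x_1) = g(x_2) implies x_1 = x_2.
We have gcd(24, 48) = 24 > 1. Taking x_1 = 0 and x_2 = 2: g(0) = 19 and g(2) = 24·2 + 19 = 67 ≡ 19 (mod 48).
So g(0) = g(2) while 0 ≠ 2, hence g is not injective, hence not bijective.
Since g is not bijective, we find the least positive k with g(k) = g(0): this means 24k ≡ 0 (mod 48), i.e. 48 ∣ 24k. Since gcd(24, 48) = 24, dividing through by 24 this holds exactly when 2 ∣ k.
The smallest positive such k is 2.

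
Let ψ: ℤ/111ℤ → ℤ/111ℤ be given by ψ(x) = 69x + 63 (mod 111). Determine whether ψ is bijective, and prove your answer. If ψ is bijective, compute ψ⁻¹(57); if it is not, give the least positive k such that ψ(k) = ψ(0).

37

We have gcd(69, 111) = 3 > 1. Taking x_1 = 0 and x_2 = 37: ψ(0) = 63 and ψ(37) = 69·37 + 63 = 2616 ≡ 63 (mod 111).
So ψ(0) = ψ(37) while 0 ≠ 37, therefore ψ is not injective, hence not bijective.
Since ψ is not bijective, we find the least positive k with ψ(k) = ψ(0): this means 69k ≡ 0 (mod 111), i.e. 111 ∣ 69k. Since gcd(69, 111) = 3, dividing through by 3 this holds exactly when 37 ∣ 23k, and as gcd(23, 37) = 1, exactly when 37 ∣ k.
The smallest positive such k is 37.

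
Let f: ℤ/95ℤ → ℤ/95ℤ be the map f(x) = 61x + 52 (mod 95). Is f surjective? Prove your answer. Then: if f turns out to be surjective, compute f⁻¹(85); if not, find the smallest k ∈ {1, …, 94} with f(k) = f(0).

Recall: surjectivity means every element of the codomain has a preimage under f.
Since gcd(61, 95) = 1, 61 is invertible modulo 95. Euclid's algorithm: 95 = 1·61 + 34, 61 = 1·34 + 27, 34 = 1·27 + 7, 27 = 3·7 + 6, 7 = 1·6 + 1; back-substituting gives 1 = 81·61 − 52·95, so 61⁻¹ ≡ 81 (mod 95).
For any y ∈ ℤ/95ℤ, x = 81(y − 52) mod 95 satisfies f(x) = 61·81(y − 52) + 52 ≡ y (since 61·81 ≡ 1 mod 95). So every y has a preimage.
So f is surjective.
Since f is surjective, we compute f⁻¹(85): solve 61x + 52 ≡ 85 (mod 95), i.e. 61x ≡ 33 (mod 95).
Multiplying by 61⁻¹ = 81 gives x ≡ 81·33 = 2673 = 28·95 + 13 ≡ 13 (mod 95).
Check: f(13) = 61·13 + 52 = 845 = 8·95 + 85 ≡ 85 (mod 95).

13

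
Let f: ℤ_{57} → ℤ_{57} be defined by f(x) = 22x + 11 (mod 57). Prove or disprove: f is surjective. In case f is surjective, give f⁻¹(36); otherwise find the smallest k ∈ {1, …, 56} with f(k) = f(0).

40

Since gcd(22, 57) = 1, 22 is invertible modulo 57. Euclid's algorithm: 57 = 2·22 + 13, 22 = 1·13 + 9, 13 = 1·9 + 4, 9 = 2·4 + 1; back-substituting gives 1 = 13·22 − 5·57, so 22⁻¹ ≡ 13 (mod 57).
For any y ∈ ℤ_{57}, x = 13(y − 11) mod 57 satisfies f(x) = 22·13(y − 11) + 11 ≡ y (since 22·13 ≡ 1 mod 57). So every y has a preimage.
Thus f is surjective.
Since f is surjective, we compute f⁻¹(36): solve 22x + 11 ≡ 36 (mod 57), i.e. 22x ≡ 25 (mod 57).
Multiplying by 22⁻¹ = 13 gives x ≡ 13·25 = 325 = 5·57 + 40 ≡ 40 (mod 57).
Check: f(40) = 22·40 + 11 = 891 = 15·57 + 36 ≡ 36 (mod 57).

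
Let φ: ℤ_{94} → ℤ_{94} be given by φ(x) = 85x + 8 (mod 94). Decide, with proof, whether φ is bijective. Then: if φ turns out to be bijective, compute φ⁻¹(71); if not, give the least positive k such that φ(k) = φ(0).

87

Recall: φ is injective when φ(u) = φ(v) forces u = v.
Suppose φ(u) = φ(v) in ℤ_{94}. Then 85u + 8 ≡ 85v + 8 (mod 94), so 85(u − v) ≡ 0 (mod 94).
Since gcd(85, 94) = 1, 85 is invertible modulo 94, thus u − v ≡ 0 (mod 94), i.e. u = v.
We now compute 85⁻¹ mod 94 explicitly. Euclid's algorithm: 94 = 1·85 + 9, 85 = 9·9 + 4, 9 = 2·4 + 1; back-substituting gives 1 = 73·85 − 66·94, so 85⁻¹ ≡ 73 (mod 94).
Then y ↦ 73(y − 8) is a two-sided inverse to φ, so every y ∈ ℤ_{94} has a preimage.
Thus φ is bijective.
Since φ is bijective, we find φ⁻¹(71): we need 85x ≡ 71 − 8 ≡ 63 (mod 94). Using 85⁻¹ = 73: x ≡ 73·63 = 4599 = 48·94 + 87, so x = 87.
Check: φ(87) = 85·87 + 8 = 7403 = 78·94 + 71 ≡ 71 (mod 94).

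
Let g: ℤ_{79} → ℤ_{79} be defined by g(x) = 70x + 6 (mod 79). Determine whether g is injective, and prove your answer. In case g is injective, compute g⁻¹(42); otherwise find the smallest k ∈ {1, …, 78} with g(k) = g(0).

Recall: g is injective when g(s) = g(t) forces s = t.
If g(s) = g(t), then 70s ≡ 70t (mod 79). Because gcd(70, 79) = 1, we may cancel 70 to get s ≡ t (mod 79).
Therefore g is injective.
We now compute 70⁻¹ mod 79 explicitly. Euclid's algorithm: 79 = 1·70 + 9, 70 = 7·9 + 7, 9 = 1·7 + 2, 7 = 3·2 + 1; back-substituting gives 1 = 35·70 − 31·79, so 70⁻¹ ≡ 35 (mod 79).
Since g is injective, we find g⁻¹(42): we need 70x ≡ 42 − 6 ≡ 36 (mod 79). Using 70⁻¹ = 35: x ≡ 35·36 = 1260 = 15·79 + 75, so x = 75.
Check: g(75) = 70·75 + 6 = 5256 = 66·79 + 42 ≡ 42 (mod 79).

75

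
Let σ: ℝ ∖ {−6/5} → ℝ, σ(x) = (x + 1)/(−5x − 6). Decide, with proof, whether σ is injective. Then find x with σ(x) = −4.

-23/19

Suppose σ(x_1) = σ(x_2). Cross-multiplying: (x_1 + 1)(−5x_2 − 6) = (x_2 + 1)(−5x_1 − 6).
Expanding both sides and cancelling the symmetric terms leaves −1·(x_1 − x_2) = 0. Since −1 ≠ 0, x_1 = x_2. Therefore σ is injective.
Solving σ(x) = −4: cross-multiplying gives x + 1 = −4(−5x − 6), which rearranges to −19x = 23, so x = −23/19.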